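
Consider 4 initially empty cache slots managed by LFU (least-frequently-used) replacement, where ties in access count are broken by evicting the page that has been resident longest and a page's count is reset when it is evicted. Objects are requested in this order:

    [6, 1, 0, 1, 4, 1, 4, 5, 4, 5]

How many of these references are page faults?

5

6 -> fault, frames [6]
1 -> fault, frames [6, 1]
0 -> fault, frames [6, 1, 0]
1 -> hit
4 -> fault, frames [6, 1, 0, 4]
1 -> hit
4 -> hit
5 -> fault, evict 6, frames [1, 0, 4, 5]
4 -> hit
5 -> hit
Page faults: 5.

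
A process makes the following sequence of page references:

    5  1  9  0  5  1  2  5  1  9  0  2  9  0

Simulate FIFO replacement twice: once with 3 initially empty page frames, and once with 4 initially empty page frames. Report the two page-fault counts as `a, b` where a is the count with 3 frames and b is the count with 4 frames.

9, 10

3 frames: F F F F F F F . . F F . . . → 9 faults.
4 frames: F F F F . . F F F F F F . . → 10 faults.
10 > 9: adding a frame increased faults — Belady's anomaly.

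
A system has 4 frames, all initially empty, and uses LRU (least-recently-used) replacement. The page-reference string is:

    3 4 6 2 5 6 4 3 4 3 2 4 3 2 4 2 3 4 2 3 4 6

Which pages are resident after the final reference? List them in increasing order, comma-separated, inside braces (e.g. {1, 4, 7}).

{2, 3, 4, 6}

3 → fault, frames {3}
4 → fault, frames {3,4}
6 → fault, frames {3,4,6}
2 → fault, frames {3,4,6,2}
5 → fault, evict 3, frames {4,6,2,5}
6 → hit
4 → hit
3 → fault, evict 2, frames {5,6,4,3}
4 → hit
3 → hit
2 → fault, evict 5, frames {6,4,3,2}
4 → hit
3 → hit
2 → hit
4 → hit
2 → hit
3 → hit
4 → hit
2 → hit
3 → hit
4 → hit
6 → hit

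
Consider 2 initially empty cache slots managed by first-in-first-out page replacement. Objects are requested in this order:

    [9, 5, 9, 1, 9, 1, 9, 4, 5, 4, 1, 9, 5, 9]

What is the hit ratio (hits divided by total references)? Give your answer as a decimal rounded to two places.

9 → fault, frames {9}
5 → fault, frames {9,5}
9 → hit
1 → fault, evict 9, frames {5,1}
9 → fault, evict 5, frames {1,9}
1 → hit
9 → hit
4 → fault, evict 1, frames {9,4}
5 → fault, evict 9, frames {4,5}
4 → hit
1 → fault, evict 4, frames {5,1}
9 → fault, evict 5, frames {1,9}
5 → fault, evict 1, frames {9,5}
9 → hit
Hits: 5 of 14 references → 5/14 = 0.3571.

0.36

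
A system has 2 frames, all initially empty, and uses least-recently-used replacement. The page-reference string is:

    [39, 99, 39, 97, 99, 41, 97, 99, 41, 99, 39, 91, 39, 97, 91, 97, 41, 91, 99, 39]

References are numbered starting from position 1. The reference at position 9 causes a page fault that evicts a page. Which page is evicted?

pos 1: 39: fault, frames (39)
pos 2: 99: fault, frames (39 99)
pos 3: 39: hit
pos 4: 97: fault, evict 99, frames (39 97)
pos 5: 99: fault, evict 39, frames (97 99)
pos 6: 41: fault, evict 97, frames (99 41)
pos 7: 97: fault, evict 99, frames (41 97)
pos 8: 99: fault, evict 41, frames (97 99)
pos 9: 41: fault, evict 97, frames (99 41)
At position 9, page 97 is evicted.

97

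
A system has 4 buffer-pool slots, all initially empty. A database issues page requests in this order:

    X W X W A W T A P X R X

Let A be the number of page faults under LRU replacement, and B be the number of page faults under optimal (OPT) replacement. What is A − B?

1

Under LRU: F F . . F . F . F F F . → 7 faults.
Under OPT: F F . . F . F . F . F . → 6 faults.
A − B = 7 − 6 = 1.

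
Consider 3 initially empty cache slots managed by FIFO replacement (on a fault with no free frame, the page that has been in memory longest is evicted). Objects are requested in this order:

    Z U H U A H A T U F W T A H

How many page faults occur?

Z: miss, frames {Z}
U: miss, frames {Z,U}
H: miss, frames {Z,U,H}
U: hit
A: miss, evict Z, frames {U,H,A}
H: hit
A: hit
T: miss, evict U, frames {H,A,T}
U: miss, evict H, frames {A,T,U}
F: miss, evict A, frames {T,U,F}
W: miss, evict T, frames {U,F,W}
T: miss, evict U, frames {F,W,T}
A: miss, evict F, frames {W,T,A}
H: miss, evict W, frames {T,A,H}
Page faults: 11.

11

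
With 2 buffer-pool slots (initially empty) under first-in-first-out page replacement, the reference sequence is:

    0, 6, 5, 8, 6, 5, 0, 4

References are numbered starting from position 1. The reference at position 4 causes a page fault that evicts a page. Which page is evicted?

pos 1: 0: miss, frames {0}
pos 2: 6: miss, frames {0,6}
pos 3: 5: miss, evict 0, frames {6,5}
pos 4: 8: miss, evict 6, frames {5,8}
At position 4, page 6 is evicted.

6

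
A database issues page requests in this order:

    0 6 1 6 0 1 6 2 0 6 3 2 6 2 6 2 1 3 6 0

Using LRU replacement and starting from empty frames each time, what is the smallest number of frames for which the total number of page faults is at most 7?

4

f=1: 20 faults
f=2: 16 faults
f=3: 11 faults
f=4: 7 faults
f=5: 5 faults
Smallest f with faults ≤ 7 is 4.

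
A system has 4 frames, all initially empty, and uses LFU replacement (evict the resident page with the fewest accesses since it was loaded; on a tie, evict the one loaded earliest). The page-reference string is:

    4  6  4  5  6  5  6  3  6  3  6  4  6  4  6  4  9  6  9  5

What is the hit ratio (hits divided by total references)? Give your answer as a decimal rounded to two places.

4: miss, frames {4}
6: miss, frames {4,6}
4: hit
5: miss, frames {4,6,5}
6: hit
5: hit
6: hit
3: miss, frames {4,6,5,3}
6: hit
3: hit
6: hit
4: hit
6: hit
4: hit
6: hit
4: hit
9: miss, evict 5, frames {4,6,3,9}
6: hit
9: hit
5: miss, evict 3, frames {4,6,9,5}
Hits: 14 of 20 references → 14/20 = 0.7000.

0.70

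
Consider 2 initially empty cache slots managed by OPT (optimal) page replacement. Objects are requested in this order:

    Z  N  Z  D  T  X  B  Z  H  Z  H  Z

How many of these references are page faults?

Z -> miss, frames {Z}
N -> miss, frames {Z,N}
Z -> hit
D -> miss, evict N, frames {Z,D}
T -> miss, evict D, frames {Z,T}
X -> miss, evict T, frames {Z,X}
B -> miss, evict X, frames {Z,B}
Z -> hit
H -> miss, evict B, frames {Z,H}
Z -> hit
H -> hit
Z -> hit
Page faults: 7.

7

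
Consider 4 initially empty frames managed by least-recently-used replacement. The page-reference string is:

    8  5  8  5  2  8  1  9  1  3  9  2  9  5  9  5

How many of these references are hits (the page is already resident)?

8

8: fault, frames {8}
5: fault, frames {8,5}
8: hit
5: hit
2: fault, frames {8,5,2}
8: hit
1: fault, frames {5,2,8,1}
9: fault, evict 5, frames {2,8,1,9}
1: hit
3: fault, evict 2, frames {8,9,1,3}
9: hit
2: fault, evict 8, frames {1,3,9,2}
9: hit
5: fault, evict 1, frames {3,2,9,5}
9: hit
5: hit
Hits: 8.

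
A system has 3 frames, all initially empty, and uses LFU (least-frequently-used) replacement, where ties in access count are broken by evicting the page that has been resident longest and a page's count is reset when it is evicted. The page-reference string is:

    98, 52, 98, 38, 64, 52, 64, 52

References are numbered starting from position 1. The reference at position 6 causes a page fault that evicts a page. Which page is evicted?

pos 1: 98 → fault, frames (98)
pos 2: 52 → fault, frames (98 52)
pos 3: 98 → hit
pos 4: 38 → fault, frames (98 52 38)
pos 5: 64 → fault, evict 52, frames (98 38 64)
pos 6: 52 → fault, evict 38, frames (98 64 52)
At position 6, page 38 is evicted.

38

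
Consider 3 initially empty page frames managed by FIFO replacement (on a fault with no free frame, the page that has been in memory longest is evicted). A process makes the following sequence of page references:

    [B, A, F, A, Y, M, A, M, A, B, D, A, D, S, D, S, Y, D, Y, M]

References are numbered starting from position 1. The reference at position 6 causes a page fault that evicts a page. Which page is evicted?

pos 1: B -> miss, frames {B}
pos 2: A -> miss, frames {B,A}
pos 3: F -> miss, frames {B,A,F}
pos 4: A -> hit
pos 5: Y -> miss, evict B, frames {A,F,Y}
pos 6: M -> miss, evict A, frames {F,Y,M}
At position 6, page A is evicted.

A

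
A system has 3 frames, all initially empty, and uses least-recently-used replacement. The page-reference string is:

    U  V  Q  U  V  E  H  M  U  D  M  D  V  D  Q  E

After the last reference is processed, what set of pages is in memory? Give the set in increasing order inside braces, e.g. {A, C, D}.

{D, E, Q}

U -> fault, frames {U}
V -> fault, frames {U,V}
Q -> fault, frames {U,V,Q}
U -> hit
V -> hit
E -> fault, evict Q, frames {U,V,E}
H -> fault, evict U, frames {V,E,H}
M -> fault, evict V, frames {E,H,M}
U -> fault, evict E, frames {H,M,U}
D -> fault, evict H, frames {M,U,D}
M -> hit
D -> hit
V -> fault, evict U, frames {M,D,V}
D -> hit
Q -> fault, evict M, frames {V,D,Q}
E -> fault, evict V, frames {D,Q,E}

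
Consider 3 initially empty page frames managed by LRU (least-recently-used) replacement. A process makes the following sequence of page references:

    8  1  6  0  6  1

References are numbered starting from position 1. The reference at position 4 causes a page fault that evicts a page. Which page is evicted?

pos 1: 8 -> fault, frames (8)
pos 2: 1 -> fault, frames (8 1)
pos 3: 6 -> fault, frames (8 1 6)
pos 4: 0 -> fault, evict 8, frames (1 6 0)
At position 4, page 8 is evicted.

8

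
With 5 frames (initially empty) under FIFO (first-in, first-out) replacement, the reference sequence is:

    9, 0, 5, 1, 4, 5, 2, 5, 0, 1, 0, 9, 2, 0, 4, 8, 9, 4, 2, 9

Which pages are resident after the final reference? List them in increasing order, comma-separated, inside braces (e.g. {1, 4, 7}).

{0, 2, 4, 8, 9}

9: miss, frames {9}
0: miss, frames {9,0}
5: miss, frames {9,0,5}
1: miss, frames {9,0,5,1}
4: miss, frames {9,0,5,1,4}
5: hit
2: miss, evict 9, frames {0,5,1,4,2}
5: hit
0: hit
1: hit
0: hit
9: miss, evict 0, frames {5,1,4,2,9}
2: hit
0: miss, evict 5, frames {1,4,2,9,0}
4: hit
8: miss, evict 1, frames {4,2,9,0,8}
9: hit
4: hit
2: hit
9: hit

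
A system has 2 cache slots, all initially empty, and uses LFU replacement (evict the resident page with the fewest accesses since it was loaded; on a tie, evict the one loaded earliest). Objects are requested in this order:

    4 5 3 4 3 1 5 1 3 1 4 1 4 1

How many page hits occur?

4 → miss, frames [4]
5 → miss, frames [4, 5]
3 → miss, evict 4, frames [5, 3]
4 → miss, evict 5, frames [3, 4]
3 → hit
1 → miss, evict 4, frames [3, 1]
5 → miss, evict 1, frames [3, 5]
1 → miss, evict 5, frames [3, 1]
3 → hit
1 → hit
4 → miss, evict 1, frames [3, 4]
1 → miss, evict 4, frames [3, 1]
4 → miss, evict 1, frames [3, 4]
1 → miss, evict 4, frames [3, 1]
Hits: 3.

3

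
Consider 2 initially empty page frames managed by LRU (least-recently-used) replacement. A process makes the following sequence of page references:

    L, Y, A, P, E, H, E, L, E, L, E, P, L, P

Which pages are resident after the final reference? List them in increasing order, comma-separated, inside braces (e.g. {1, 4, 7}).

{L, P}

L → fault, frames {L}
Y → fault, frames {L,Y}
A → fault, evict L, frames {Y,A}
P → fault, evict Y, frames {A,P}
E → fault, evict A, frames {P,E}
H → fault, evict P, frames {E,H}
E → hit
L → fault, evict H, frames {E,L}
E → hit
L → hit
E → hit
P → fault, evict L, frames {E,P}
L → fault, evict E, frames {P,L}
P → hit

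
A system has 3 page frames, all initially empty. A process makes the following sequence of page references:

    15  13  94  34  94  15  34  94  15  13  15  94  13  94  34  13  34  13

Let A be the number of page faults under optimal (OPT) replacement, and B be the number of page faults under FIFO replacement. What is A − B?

Under OPT: F F F F . . . . . F . . . . F . . . → 6 faults.
Under FIFO: F F F F . F . . . F . F . . F . . . → 8 faults.
A − B = 6 − 8 = -2.

-2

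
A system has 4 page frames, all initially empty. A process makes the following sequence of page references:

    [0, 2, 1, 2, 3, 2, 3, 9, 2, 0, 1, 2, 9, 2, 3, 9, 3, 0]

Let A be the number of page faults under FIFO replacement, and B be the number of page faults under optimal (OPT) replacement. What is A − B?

1

Under FIFO: F F F . F . . F . F . F . . . . . . → 7 faults.
Under OPT: F F F . F . . F . . . . . . F . . . → 6 faults.
A − B = 7 − 6 = 1.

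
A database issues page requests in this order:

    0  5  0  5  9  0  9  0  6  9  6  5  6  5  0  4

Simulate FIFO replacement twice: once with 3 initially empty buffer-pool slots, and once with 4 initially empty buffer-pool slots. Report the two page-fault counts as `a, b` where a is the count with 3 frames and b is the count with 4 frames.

3 frames: F F . . F . . . F . . . . . F F → 6 faults.
4 frames: F F . . F . . . F . . . . . . F → 5 faults.
5 < 6: adding a frame reduced faults, as is typical.

6, 5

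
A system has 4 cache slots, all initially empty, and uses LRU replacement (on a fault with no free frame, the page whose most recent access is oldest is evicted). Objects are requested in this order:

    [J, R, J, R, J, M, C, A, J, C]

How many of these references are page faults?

5

J: fault, frames {J}
R: fault, frames {J,R}
J: hit
R: hit
J: hit
M: fault, frames {R,J,M}
C: fault, frames {R,J,M,C}
A: fault, evict R, frames {J,M,C,A}
J: hit
C: hit
Page faults: 5.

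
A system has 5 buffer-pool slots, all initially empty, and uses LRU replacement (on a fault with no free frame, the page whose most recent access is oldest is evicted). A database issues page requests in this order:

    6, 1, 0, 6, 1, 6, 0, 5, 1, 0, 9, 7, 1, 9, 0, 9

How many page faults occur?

6 -> fault, frames (6)
1 -> fault, frames (6 1)
0 -> fault, frames (6 1 0)
6 -> hit
1 -> hit
6 -> hit
0 -> hit
5 -> fault, frames (1 6 0 5)
1 -> hit
0 -> hit
9 -> fault, frames (6 5 1 0 9)
7 -> fault, evict 6, frames (5 1 0 9 7)
1 -> hit
9 -> hit
0 -> hit
9 -> hit
Page faults: 6.

6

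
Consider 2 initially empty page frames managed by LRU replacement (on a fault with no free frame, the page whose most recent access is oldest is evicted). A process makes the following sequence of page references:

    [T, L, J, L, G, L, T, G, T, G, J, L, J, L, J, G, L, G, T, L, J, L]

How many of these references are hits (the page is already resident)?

T → fault, frames {T}
L → fault, frames {T,L}
J → fault, evict T, frames {L,J}
L → hit
G → fault, evict J, frames {L,G}
L → hit
T → fault, evict G, frames {L,T}
G → fault, evict L, frames {T,G}
T → hit
G → hit
J → fault, evict T, frames {G,J}
L → fault, evict G, frames {J,L}
J → hit
L → hit
J → hit
G → fault, evict L, frames {J,G}
L → fault, evict J, frames {G,L}
G → hit
T → fault, evict L, frames {G,T}
L → fault, evict G, frames {T,L}
J → fault, evict T, frames {L,J}
L → hit
Hits: 9.

9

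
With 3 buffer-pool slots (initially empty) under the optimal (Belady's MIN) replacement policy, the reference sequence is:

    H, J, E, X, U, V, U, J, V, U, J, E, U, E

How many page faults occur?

7

H → miss, frames {H}
J → miss, frames {H,J}
E → miss, frames {H,J,E}
X → miss, evict H, frames {J,E,X}
U → miss, evict X, frames {J,E,U}
V → miss, evict E, frames {J,U,V}
U → hit
J → hit
V → hit
U → hit
J → hit
E → miss, evict V, frames {J,U,E}
U → hit
E → hit
Page faults: 7.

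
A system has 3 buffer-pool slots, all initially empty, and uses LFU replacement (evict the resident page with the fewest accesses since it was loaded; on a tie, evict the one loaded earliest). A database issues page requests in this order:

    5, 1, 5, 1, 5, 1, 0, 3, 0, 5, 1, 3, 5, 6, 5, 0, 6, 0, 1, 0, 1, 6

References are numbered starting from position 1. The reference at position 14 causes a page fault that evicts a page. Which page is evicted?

3

pos 1: 5 -> fault, frames [5]
pos 2: 1 -> fault, frames [5, 1]
pos 3: 5 -> hit
pos 4: 1 -> hit
pos 5: 5 -> hit
pos 6: 1 -> hit
pos 7: 0 -> fault, frames [5, 1, 0]
pos 8: 3 -> fault, evict 0, frames [5, 1, 3]
pos 9: 0 -> fault, evict 3, frames [5, 1, 0]
pos 10: 5 -> hit
pos 11: 1 -> hit
pos 12: 3 -> fault, evict 0, frames [5, 1, 3]
pos 13: 5 -> hit
pos 14: 6 -> fault, evict 3, frames [5, 1, 6]
At position 14, page 3 is evicted.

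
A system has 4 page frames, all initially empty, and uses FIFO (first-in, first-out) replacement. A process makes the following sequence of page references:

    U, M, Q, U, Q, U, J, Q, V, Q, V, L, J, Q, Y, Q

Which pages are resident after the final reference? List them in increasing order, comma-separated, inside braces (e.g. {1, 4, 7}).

U → miss, frames [U]
M → miss, frames [U, M]
Q → miss, frames [U, M, Q]
U → hit
Q → hit
U → hit
J → miss, frames [U, M, Q, J]
Q → hit
V → miss, evict U, frames [M, Q, J, V]
Q → hit
V → hit
L → miss, evict M, frames [Q, J, V, L]
J → hit
Q → hit
Y → miss, evict Q, frames [J, V, L, Y]
Q → miss, evict J, frames [V, L, Y, Q]

{L, Q, V, Y}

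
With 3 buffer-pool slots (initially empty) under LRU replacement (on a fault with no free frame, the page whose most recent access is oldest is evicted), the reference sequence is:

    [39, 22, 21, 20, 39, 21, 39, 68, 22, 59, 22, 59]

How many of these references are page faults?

39 -> miss, frames {39}
22 -> miss, frames {39,22}
21 -> miss, frames {39,22,21}
20 -> miss, evict 39, frames {22,21,20}
39 -> miss, evict 22, frames {21,20,39}
21 -> hit
39 -> hit
68 -> miss, evict 20, frames {21,39,68}
22 -> miss, evict 21, frames {39,68,22}
59 -> miss, evict 39, frames {68,22,59}
22 -> hit
59 -> hit
Page faults: 8.

8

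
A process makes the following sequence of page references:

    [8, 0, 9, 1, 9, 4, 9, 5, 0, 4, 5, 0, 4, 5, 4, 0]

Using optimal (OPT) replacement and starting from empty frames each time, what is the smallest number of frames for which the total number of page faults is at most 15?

f=1: 16 faults
f=2: 10 faults
f=3: 6 faults
f=4: 6 faults
f=5: 6 faults
f=6: 6 faults
Smallest f with faults ≤ 15 is 2.

2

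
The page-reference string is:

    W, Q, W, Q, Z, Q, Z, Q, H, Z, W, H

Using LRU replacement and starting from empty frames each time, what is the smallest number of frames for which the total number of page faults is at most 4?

4

f=1: 12 faults
f=2: 7 faults
f=3: 5 faults
f=4: 4 faults
Smallest f with faults ≤ 4 is 4.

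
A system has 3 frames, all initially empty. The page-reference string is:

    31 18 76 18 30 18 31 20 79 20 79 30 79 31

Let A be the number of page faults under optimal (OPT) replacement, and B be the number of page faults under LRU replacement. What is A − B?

Under OPT: F F F . F . . F F . . . . F → 7 faults.
Under LRU: F F F . F . F F F . . F . F → 9 faults.
A − B = 7 − 9 = -2.

-2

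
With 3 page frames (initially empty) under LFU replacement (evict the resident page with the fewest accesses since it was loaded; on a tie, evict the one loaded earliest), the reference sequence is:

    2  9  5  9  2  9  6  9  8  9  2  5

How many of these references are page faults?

2 -> fault, frames [2]
9 -> fault, frames [2, 9]
5 -> fault, frames [2, 9, 5]
9 -> hit
2 -> hit
9 -> hit
6 -> fault, evict 5, frames [2, 9, 6]
9 -> hit
8 -> fault, evict 6, frames [2, 9, 8]
9 -> hit
2 -> hit
5 -> fault, evict 8, frames [2, 9, 5]
Page faults: 6.

6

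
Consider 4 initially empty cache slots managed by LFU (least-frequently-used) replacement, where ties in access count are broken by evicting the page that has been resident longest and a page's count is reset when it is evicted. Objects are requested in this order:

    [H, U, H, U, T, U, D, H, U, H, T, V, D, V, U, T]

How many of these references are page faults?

7

H: fault, frames [H]
U: fault, frames [H, U]
H: hit
U: hit
T: fault, frames [H, U, T]
U: hit
D: fault, frames [H, U, T, D]
H: hit
U: hit
H: hit
T: hit
V: fault, evict D, frames [H, U, T, V]
D: fault, evict V, frames [H, U, T, D]
V: fault, evict D, frames [H, U, T, V]
U: hit
T: hit
Page faults: 7.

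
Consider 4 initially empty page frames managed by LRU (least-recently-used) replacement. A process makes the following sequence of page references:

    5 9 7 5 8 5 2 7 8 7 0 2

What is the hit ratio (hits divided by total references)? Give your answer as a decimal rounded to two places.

5: miss, frames {5}
9: miss, frames {5,9}
7: miss, frames {5,9,7}
5: hit
8: miss, frames {9,7,5,8}
5: hit
2: miss, evict 9, frames {7,8,5,2}
7: hit
8: hit
7: hit
0: miss, evict 5, frames {2,8,7,0}
2: hit
Hits: 6 of 12 references → 6/12 = 0.5000.

0.50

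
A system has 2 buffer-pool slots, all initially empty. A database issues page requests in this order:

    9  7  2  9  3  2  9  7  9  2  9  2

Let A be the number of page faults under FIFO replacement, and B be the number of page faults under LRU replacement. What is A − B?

1

Under FIFO: F F F F F F F F . F F . → 10 faults.
Under LRU: F F F F F F F F . F . . → 9 faults.
A − B = 10 − 9 = 1.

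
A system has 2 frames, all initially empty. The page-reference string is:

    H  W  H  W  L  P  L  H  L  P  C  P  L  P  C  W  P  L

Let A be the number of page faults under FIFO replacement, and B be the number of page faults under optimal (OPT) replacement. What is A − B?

3

Under FIFO: F F . . F F . F F F F . F F F F F F → 14 faults.
Under OPT: F F . . F F . F . F F . F . F F . F → 11 faults.
A − B = 14 − 11 = 3.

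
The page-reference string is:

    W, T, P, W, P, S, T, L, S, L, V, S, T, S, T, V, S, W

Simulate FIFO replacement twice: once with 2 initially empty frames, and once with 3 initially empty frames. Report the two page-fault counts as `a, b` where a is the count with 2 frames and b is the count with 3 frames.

2 frames: F F F F . F F F F . F . F F . F . F → 13 faults.
3 frames: F F F . . F . F . . F . F F . . . F → 9 faults.
9 < 13: adding a frame reduced faults, as is typical.

13, 9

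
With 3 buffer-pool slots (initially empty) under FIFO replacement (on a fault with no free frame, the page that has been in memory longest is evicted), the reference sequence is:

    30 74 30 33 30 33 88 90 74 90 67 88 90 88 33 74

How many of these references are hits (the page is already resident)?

30 -> fault, frames {30}
74 -> fault, frames {30,74}
30 -> hit
33 -> fault, frames {30,74,33}
30 -> hit
33 -> hit
88 -> fault, evict 30, frames {74,33,88}
90 -> fault, evict 74, frames {33,88,90}
74 -> fault, evict 33, frames {88,90,74}
90 -> hit
67 -> fault, evict 88, frames {90,74,67}
88 -> fault, evict 90, frames {74,67,88}
90 -> fault, evict 74, frames {67,88,90}
88 -> hit
33 -> fault, evict 67, frames {88,90,33}
74 -> fault, evict 88, frames {90,33,74}
Hits: 5.

5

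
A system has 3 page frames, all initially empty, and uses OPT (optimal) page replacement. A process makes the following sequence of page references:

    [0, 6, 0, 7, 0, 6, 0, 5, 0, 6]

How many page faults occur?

4

0 -> fault, frames [0]
6 -> fault, frames [0, 6]
0 -> hit
7 -> fault, frames [0, 6, 7]
0 -> hit
6 -> hit
0 -> hit
5 -> fault, evict 7, frames [0, 6, 5]
0 -> hit
6 -> hit
Page faults: 4.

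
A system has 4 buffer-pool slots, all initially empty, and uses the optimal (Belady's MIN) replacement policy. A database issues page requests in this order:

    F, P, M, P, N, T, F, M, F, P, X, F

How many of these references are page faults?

6

F: miss, frames {F}
P: miss, frames {F,P}
M: miss, frames {F,P,M}
P: hit
N: miss, frames {F,P,M,N}
T: miss, evict N, frames {F,P,M,T}
F: hit
M: hit
F: hit
P: hit
X: miss, evict T, frames {F,P,M,X}
F: hit
Page faults: 6.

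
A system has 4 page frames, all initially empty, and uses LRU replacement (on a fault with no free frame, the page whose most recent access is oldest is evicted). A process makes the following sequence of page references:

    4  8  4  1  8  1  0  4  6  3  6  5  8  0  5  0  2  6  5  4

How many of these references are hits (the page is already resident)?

8

4 -> fault, frames (4)
8 -> fault, frames (4 8)
4 -> hit
1 -> fault, frames (8 4 1)
8 -> hit
1 -> hit
0 -> fault, frames (4 8 1 0)
4 -> hit
6 -> fault, evict 8, frames (1 0 4 6)
3 -> fault, evict 1, frames (0 4 6 3)
6 -> hit
5 -> fault, evict 0, frames (4 3 6 5)
8 -> fault, evict 4, frames (3 6 5 8)
0 -> fault, evict 3, frames (6 5 8 0)
5 -> hit
0 -> hit
2 -> fault, evict 6, frames (8 5 0 2)
6 -> fault, evict 8, frames (5 0 2 6)
5 -> hit
4 -> fault, evict 0, frames (2 6 5 4)
Hits: 8.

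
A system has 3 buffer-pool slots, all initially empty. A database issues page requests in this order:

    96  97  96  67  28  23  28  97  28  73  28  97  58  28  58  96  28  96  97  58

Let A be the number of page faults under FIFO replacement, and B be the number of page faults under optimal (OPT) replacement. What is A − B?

2

Under FIFO: F F . F F F . F . F F . F . . F . . F . → 11 faults.
Under OPT: F F . F F F . . . F . . F . . F . . . F → 9 faults.
A − B = 11 − 9 = 2.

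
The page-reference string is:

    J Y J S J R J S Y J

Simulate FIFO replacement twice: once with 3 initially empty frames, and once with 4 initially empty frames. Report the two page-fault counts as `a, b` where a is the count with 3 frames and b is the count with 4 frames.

3 frames: F F . F . F F . F . → 6 faults.
4 frames: F F . F . F . . . . → 4 faults.
4 < 6: adding a frame reduced faults, as is typical.

6, 4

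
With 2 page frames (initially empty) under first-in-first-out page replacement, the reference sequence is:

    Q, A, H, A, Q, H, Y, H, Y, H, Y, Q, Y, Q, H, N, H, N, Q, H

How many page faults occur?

12

Q → miss, frames [Q]
A → miss, frames [Q, A]
H → miss, evict Q, frames [A, H]
A → hit
Q → miss, evict A, frames [H, Q]
H → hit
Y → miss, evict H, frames [Q, Y]
H → miss, evict Q, frames [Y, H]
Y → hit
H → hit
Y → hit
Q → miss, evict Y, frames [H, Q]
Y → miss, evict H, frames [Q, Y]
Q → hit
H → miss, evict Q, frames [Y, H]
N → miss, evict Y, frames [H, N]
H → hit
N → hit
Q → miss, evict H, frames [N, Q]
H → miss, evict N, frames [Q, H]
Page faults: 12.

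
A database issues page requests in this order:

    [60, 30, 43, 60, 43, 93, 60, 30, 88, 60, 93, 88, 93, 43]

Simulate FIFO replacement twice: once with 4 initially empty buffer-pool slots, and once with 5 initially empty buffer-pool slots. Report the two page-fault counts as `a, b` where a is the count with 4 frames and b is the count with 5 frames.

4 frames: F F F . . F . . F F . . . . → 6 faults.
5 frames: F F F . . F . . F . . . . . → 5 faults.
5 < 6: adding a frame reduced faults, as is typical.

6, 5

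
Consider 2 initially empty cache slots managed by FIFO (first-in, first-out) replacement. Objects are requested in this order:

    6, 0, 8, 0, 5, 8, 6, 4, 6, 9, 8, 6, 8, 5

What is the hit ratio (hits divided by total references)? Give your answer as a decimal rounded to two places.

6: fault, frames {6}
0: fault, frames {6,0}
8: fault, evict 6, frames {0,8}
0: hit
5: fault, evict 0, frames {8,5}
8: hit
6: fault, evict 8, frames {5,6}
4: fault, evict 5, frames {6,4}
6: hit
9: fault, evict 6, frames {4,9}
8: fault, evict 4, frames {9,8}
6: fault, evict 9, frames {8,6}
8: hit
5: fault, evict 8, frames {6,5}
Hits: 4 of 14 references → 4/14 = 0.2857.

0.29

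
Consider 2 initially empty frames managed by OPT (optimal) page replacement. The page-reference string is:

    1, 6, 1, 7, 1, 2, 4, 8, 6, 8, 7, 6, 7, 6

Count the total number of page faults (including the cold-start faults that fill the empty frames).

8

1 → fault, frames [1]
6 → fault, frames [1, 6]
1 → hit
7 → fault, evict 6, frames [1, 7]
1 → hit
2 → fault, evict 1, frames [7, 2]
4 → fault, evict 2, frames [7, 4]
8 → fault, evict 4, frames [7, 8]
6 → fault, evict 7, frames [8, 6]
8 → hit
7 → fault, evict 8, frames [6, 7]
6 → hit
7 → hit
6 → hit
Page faults: 8.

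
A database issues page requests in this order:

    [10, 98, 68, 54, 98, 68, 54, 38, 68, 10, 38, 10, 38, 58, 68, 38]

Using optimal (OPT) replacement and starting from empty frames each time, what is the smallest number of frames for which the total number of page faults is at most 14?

f=1: 16 faults
f=2: 9 faults
f=3: 7 faults
f=4: 6 faults
f=5: 6 faults
f=6: 6 faults
Smallest f with faults ≤ 14 is 2.

2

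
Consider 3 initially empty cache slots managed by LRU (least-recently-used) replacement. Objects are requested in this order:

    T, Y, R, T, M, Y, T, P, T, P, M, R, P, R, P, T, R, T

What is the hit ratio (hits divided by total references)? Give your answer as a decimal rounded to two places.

T -> fault, frames [T]
Y -> fault, frames [T, Y]
R -> fault, frames [T, Y, R]
T -> hit
M -> fault, evict Y, frames [R, T, M]
Y -> fault, evict R, frames [T, M, Y]
T -> hit
P -> fault, evict M, frames [Y, T, P]
T -> hit
P -> hit
M -> fault, evict Y, frames [T, P, M]
R -> fault, evict T, frames [P, M, R]
P -> hit
R -> hit
P -> hit
T -> fault, evict M, frames [R, P, T]
R -> hit
T -> hit
Hits: 9 of 18 references → 9/18 = 0.5000.

0.50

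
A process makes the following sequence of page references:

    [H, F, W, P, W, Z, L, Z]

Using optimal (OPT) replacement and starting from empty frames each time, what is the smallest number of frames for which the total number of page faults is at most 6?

2

f=1: 8 faults
f=2: 6 faults
f=3: 6 faults
f=4: 6 faults
f=5: 6 faults
f=6: 6 faults
Smallest f with faults ≤ 6 is 2.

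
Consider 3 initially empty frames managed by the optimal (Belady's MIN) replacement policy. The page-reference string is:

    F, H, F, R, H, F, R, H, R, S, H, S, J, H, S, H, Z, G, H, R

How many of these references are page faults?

8

F → miss, frames (F)
H → miss, frames (F H)
F → hit
R → miss, frames (F H R)
H → hit
F → hit
R → hit
H → hit
R → hit
S → miss, evict F, frames (H R S)
H → hit
S → hit
J → miss, evict R, frames (H S J)
H → hit
S → hit
H → hit
Z → miss, evict J, frames (H S Z)
G → miss, evict Z, frames (H S G)
H → hit
R → miss, evict G, frames (H S R)
Page faults: 8.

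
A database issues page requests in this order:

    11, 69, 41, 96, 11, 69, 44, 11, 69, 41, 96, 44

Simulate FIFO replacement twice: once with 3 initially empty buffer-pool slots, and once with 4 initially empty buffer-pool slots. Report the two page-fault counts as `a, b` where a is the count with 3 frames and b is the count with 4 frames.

9, 10

3 frames: F F F F F F F . . F F . → 9 faults.
4 frames: F F F F . . F F F F F F → 10 faults.
10 > 9: adding a frame increased faults — Belady's anomaly.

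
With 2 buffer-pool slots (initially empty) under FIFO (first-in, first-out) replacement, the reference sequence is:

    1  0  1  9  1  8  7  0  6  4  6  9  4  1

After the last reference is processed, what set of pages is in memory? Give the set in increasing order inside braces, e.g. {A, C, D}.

1 -> miss, frames [1]
0 -> miss, frames [1, 0]
1 -> hit
9 -> miss, evict 1, frames [0, 9]
1 -> miss, evict 0, frames [9, 1]
8 -> miss, evict 9, frames [1, 8]
7 -> miss, evict 1, frames [8, 7]
0 -> miss, evict 8, frames [7, 0]
6 -> miss, evict 7, frames [0, 6]
4 -> miss, evict 0, frames [6, 4]
6 -> hit
9 -> miss, evict 6, frames [4, 9]
4 -> hit
1 -> miss, evict 4, frames [9, 1]

{1, 9}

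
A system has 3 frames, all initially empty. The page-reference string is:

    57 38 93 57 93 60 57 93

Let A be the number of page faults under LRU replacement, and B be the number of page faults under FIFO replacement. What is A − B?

-1

Under LRU: F F F . . F . . → 4 faults.
Under FIFO: F F F . . F F . → 5 faults.
A − B = 4 − 5 = -1.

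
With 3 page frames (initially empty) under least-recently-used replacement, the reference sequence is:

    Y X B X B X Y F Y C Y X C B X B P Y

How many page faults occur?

Y → fault, frames {Y}
X → fault, frames {Y,X}
B → fault, frames {Y,X,B}
X → hit
B → hit
X → hit
Y → hit
F → fault, evict B, frames {X,Y,F}
Y → hit
C → fault, evict X, frames {F,Y,C}
Y → hit
X → fault, evict F, frames {C,Y,X}
C → hit
B → fault, evict Y, frames {X,C,B}
X → hit
B → hit
P → fault, evict C, frames {X,B,P}
Y → fault, evict X, frames {B,P,Y}
Page faults: 9.

9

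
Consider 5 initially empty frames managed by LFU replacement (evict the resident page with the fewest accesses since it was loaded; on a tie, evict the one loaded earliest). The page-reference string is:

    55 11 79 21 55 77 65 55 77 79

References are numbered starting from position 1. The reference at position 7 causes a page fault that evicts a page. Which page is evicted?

11

pos 1: 55 → miss, frames [55]
pos 2: 11 → miss, frames [55, 11]
pos 3: 79 → miss, frames [55, 11, 79]
pos 4: 21 → miss, frames [55, 11, 79, 21]
pos 5: 55 → hit
pos 6: 77 → miss, frames [55, 11, 79, 21, 77]
pos 7: 65 → miss, evict 11, frames [55, 79, 21, 77, 65]
At position 7, page 11 is evicted.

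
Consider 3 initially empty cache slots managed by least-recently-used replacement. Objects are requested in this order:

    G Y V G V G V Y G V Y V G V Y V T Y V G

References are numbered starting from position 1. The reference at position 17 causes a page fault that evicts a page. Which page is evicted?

pos 1: G → miss, frames {G}
pos 2: Y → miss, frames {G,Y}
pos 3: V → miss, frames {G,Y,V}
pos 4: G → hit
pos 5: V → hit
pos 6: G → hit
pos 7: V → hit
pos 8: Y → hit
pos 9: G → hit
pos 10: V → hit
pos 11: Y → hit
pos 12: V → hit
pos 13: G → hit
pos 14: V → hit
pos 15: Y → hit
pos 16: V → hit
pos 17: T → miss, evict G, frames {Y,V,T}
At position 17, page G is evicted.

G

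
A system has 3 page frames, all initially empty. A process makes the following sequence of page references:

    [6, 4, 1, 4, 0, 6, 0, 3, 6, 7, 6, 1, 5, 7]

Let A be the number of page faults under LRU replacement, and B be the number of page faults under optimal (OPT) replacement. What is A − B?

3

Under LRU: F F F . F F . F . F . F F F → 10 faults.
Under OPT: F F F . F . . F . F . . F . → 7 faults.
A − B = 10 − 7 = 3.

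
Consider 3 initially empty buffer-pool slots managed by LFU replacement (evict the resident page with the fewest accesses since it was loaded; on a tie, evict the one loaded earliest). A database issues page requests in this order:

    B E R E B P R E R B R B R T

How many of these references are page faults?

B → fault, frames {B}
E → fault, frames {B,E}
R → fault, frames {B,E,R}
E → hit
B → hit
P → fault, evict R, frames {B,E,P}
R → fault, evict P, frames {B,E,R}
E → hit
R → hit
B → hit
R → hit
B → hit
R → hit
T → fault, evict E, frames {B,R,T}
Page faults: 6.

6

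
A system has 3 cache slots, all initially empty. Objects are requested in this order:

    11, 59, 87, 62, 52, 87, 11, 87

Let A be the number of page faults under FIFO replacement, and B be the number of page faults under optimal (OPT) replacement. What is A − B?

2

Under FIFO: F F F F F . F F → 7 faults.
Under OPT: F F F F F . . . → 5 faults.
A − B = 7 − 5 = 2.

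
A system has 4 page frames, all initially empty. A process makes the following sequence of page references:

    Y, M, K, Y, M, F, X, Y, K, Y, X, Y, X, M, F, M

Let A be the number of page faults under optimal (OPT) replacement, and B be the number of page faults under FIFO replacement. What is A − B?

-1

Under OPT: F F F . . F F . . . . . . . F . → 6 faults.
Under FIFO: F F F . . F F F . . . . . F . . → 7 faults.
A − B = 6 − 7 = -1.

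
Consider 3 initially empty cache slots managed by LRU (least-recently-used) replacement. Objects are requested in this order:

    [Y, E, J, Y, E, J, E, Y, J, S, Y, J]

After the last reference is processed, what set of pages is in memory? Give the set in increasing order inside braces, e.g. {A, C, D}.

Y: miss, frames [Y]
E: miss, frames [Y, E]
J: miss, frames [Y, E, J]
Y: hit
E: hit
J: hit
E: hit
Y: hit
J: hit
S: miss, evict E, frames [Y, J, S]
Y: hit
J: hit

{J, S, Y}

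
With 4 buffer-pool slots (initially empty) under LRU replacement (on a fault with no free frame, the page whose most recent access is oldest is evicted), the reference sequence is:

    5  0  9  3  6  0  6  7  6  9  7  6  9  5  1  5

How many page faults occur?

9

5 → miss, frames [5]
0 → miss, frames [5, 0]
9 → miss, frames [5, 0, 9]
3 → miss, frames [5, 0, 9, 3]
6 → miss, evict 5, frames [0, 9, 3, 6]
0 → hit
6 → hit
7 → miss, evict 9, frames [3, 0, 6, 7]
6 → hit
9 → miss, evict 3, frames [0, 7, 6, 9]
7 → hit
6 → hit
9 → hit
5 → miss, evict 0, frames [7, 6, 9, 5]
1 → miss, evict 7, frames [6, 9, 5, 1]
5 → hit
Page faults: 9.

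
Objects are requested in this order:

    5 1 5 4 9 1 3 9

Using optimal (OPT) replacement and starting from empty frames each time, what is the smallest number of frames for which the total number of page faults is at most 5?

2

f=1: 8 faults
f=2: 5 faults
f=3: 5 faults
f=4: 5 faults
f=5: 5 faults
Smallest f with faults ≤ 5 is 2.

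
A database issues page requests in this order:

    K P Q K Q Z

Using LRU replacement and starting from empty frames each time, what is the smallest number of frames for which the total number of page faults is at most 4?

f=1: 6 faults
f=2: 5 faults
f=3: 4 faults
f=4: 4 faults
Smallest f with faults ≤ 4 is 3.

3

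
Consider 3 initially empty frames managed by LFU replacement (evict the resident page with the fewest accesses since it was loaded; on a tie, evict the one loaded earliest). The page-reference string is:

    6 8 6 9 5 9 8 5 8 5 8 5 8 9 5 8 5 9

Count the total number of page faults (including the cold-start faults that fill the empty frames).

6 → miss, frames [6]
8 → miss, frames [6, 8]
6 → hit
9 → miss, frames [6, 8, 9]
5 → miss, evict 8, frames [6, 9, 5]
9 → hit
8 → miss, evict 5, frames [6, 9, 8]
5 → miss, evict 8, frames [6, 9, 5]
8 → miss, evict 5, frames [6, 9, 8]
5 → miss, evict 8, frames [6, 9, 5]
8 → miss, evict 5, frames [6, 9, 8]
5 → miss, evict 8, frames [6, 9, 5]
8 → miss, evict 5, frames [6, 9, 8]
9 → hit
5 → miss, evict 8, frames [6, 9, 5]
8 → miss, evict 5, frames [6, 9, 8]
5 → miss, evict 8, frames [6, 9, 5]
9 → hit
Page faults: 14.

14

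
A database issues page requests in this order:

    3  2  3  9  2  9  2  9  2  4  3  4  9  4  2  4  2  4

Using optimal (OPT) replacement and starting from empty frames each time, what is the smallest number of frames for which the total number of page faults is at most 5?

f=1: 18 faults
f=2: 7 faults
f=3: 5 faults
f=4: 4 faults
Smallest f with faults ≤ 5 is 3.

3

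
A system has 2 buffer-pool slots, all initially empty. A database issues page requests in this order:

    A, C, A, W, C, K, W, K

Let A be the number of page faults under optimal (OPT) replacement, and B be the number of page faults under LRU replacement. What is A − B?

Under OPT: F F . F . F . . → 4 faults.
Under LRU: F F . F F F F . → 6 faults.
A − B = 4 − 6 = -2.

-2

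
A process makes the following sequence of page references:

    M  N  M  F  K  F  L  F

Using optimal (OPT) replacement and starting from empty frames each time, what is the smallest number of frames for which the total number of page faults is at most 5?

f=1: 8 faults
f=2: 5 faults
f=3: 5 faults
f=4: 5 faults
f=5: 5 faults
Smallest f with faults ≤ 5 is 2.

2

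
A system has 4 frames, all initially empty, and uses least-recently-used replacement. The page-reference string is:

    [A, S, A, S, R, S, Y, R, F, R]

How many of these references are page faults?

A → miss, frames (A)
S → miss, frames (A S)
A → hit
S → hit
R → miss, frames (A S R)
S → hit
Y → miss, frames (A R S Y)
R → hit
F → miss, evict A, frames (S Y R F)
R → hit
Page faults: 5.

5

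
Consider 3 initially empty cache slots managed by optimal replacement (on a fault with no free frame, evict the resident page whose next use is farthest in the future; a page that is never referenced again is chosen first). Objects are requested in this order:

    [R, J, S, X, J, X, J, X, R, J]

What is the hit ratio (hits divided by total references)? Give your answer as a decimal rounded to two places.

0.60

R -> fault, frames [R]
J -> fault, frames [R, J]
S -> fault, frames [R, J, S]
X -> fault, evict S, frames [R, J, X]
J -> hit
X -> hit
J -> hit
X -> hit
R -> hit
J -> hit
Hits: 6 of 10 references → 6/10 = 0.6000.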